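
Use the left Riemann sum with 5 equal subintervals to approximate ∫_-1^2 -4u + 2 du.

3.6

Δu = (2 − (-1))/5 = 0.6.
Left endpoints: -1, -0.4, 0.2, 0.8, 1.4.
f(-1) = 6, f(-0.4) = 3.6, f(0.2) = 1.2, f(0.8) = -1.2, f(1.4) = -3.6.
Sum = Δu · [f(-1) + f(-0.4) + f(0.2) + f(0.8) + f(1.4)].
Sum = 3.6.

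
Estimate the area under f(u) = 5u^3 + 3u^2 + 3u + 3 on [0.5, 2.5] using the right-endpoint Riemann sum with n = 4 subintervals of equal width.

106.75

Δu = (2.5 − 0.5)/4 = 0.5.
Right endpoints: 1, 1.5, 2, 2.5.
f(1) = 14, f(1.5) = 31.125, f(2) = 61, f(2.5) = 107.375.
Sum = Δu · [f(1) + f(1.5) + f(2) + f(2.5)].
Sum = 106.75.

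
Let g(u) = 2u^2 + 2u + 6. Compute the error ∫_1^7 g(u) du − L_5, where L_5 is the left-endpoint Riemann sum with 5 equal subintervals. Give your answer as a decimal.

61.92

Exact integral: ∫_1^7 g(u) du = 312.
L_5 = 250.08.
Error = 312 − 250.08 = 61.92.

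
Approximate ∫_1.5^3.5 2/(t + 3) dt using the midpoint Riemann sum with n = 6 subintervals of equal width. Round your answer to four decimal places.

0.7352

Δt = (3.5 − 1.5)/6 = 1/3.
Midpoints: 5/3, 2, 7/3, 8/3, 3, 10/3.
f(5/3) = 3/7, f(2) = 0.4, f(7/3) = 0.375, f(8/3) = 6/17, f(3) = 1/3, f(10/3) = 6/19.
Sum = Δt · [f(5/3) + f(2) + f(7/3) + ...].
Sum ≈ 0.7352.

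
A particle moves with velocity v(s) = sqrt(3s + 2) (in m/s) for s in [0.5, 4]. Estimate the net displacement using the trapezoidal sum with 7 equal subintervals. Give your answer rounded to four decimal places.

Δs = (4 − 0.5)/7 = 0.5.
v(0.5) ≈ 1.8708, v(1) ≈ 2.2361, v(1.5) ≈ 2.5495, v(2) ≈ 2.8284, v(2.5) ≈ 3.0822, v(3) ≈ 3.3166, v(3.5) ≈ 3.5355, v(4) ≈ 3.7417.
T_7 = (Δs/2)·[v(s_0) + 2v(s_1) + ... + 2v(s_{6}) + v(s_7)].
Sum ≈ 10.1773.

10.1773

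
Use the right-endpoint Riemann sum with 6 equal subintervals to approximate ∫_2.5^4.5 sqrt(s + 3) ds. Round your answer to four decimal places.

5.1593

Δs = (4.5 − 2.5)/6 = 1/3.
Right endpoints: 17/6, 19/6, 3.5, 23/6, 25/6, 4.5.
f(17/6) ≈ 2.4152, f(19/6) ≈ 2.4833, f(3.5) ≈ 2.5495, f(23/6) ≈ 2.6141, f(25/6) ≈ 2.6771, f(4.5) ≈ 2.7386.
Sum = Δs · [f(17/6) + f(19/6) + f(3.5) + ...].
Sum ≈ 5.1593.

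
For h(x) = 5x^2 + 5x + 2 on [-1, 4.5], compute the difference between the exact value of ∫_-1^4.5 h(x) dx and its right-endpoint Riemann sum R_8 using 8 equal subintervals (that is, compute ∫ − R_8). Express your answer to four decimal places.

Exact integral: ∫_-1^4.5 h(x) dx ≈ 212.666667.
R_8 ≈ 257.372070.
Error ≈ 212.666667 − 257.372070 ≈ -44.7054.

-44.7054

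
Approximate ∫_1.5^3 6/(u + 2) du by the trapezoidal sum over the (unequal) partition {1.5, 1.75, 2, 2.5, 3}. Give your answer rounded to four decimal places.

Subinterval widths: 0.25, 0.25, 0.5, 0.5.
f(1.5) = 12/7, f(1.75) = 1.6, f(2) = 1.5, f(2.5) = 4/3, f(3) = 1.2.
On each subinterval the trapezoid contributes (Δu_i/2)·[f(u_{i-1}) + f(u_i)].
Sum ≈ 2.1435.

2.1435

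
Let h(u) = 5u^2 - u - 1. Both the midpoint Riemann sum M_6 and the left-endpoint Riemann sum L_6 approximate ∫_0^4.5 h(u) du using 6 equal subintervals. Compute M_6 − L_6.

M_6 = 136.1953125.
L_6 = 103.078125.
M_6 − L_6 = 33.1171875.

33.1171875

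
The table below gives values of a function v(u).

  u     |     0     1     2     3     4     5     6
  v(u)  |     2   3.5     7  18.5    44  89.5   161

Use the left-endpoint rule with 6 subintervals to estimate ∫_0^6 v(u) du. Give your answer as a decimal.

164.5

Δu = 1.
Sum = 1·[2 + 3.5 + 7 + 18.5 + 44 + 89.5] = 164.5.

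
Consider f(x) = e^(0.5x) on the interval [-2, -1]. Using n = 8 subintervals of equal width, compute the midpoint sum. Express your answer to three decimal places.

Δx = (-1 − (-2))/8 = 0.125.
Midpoints: -1.9375, -1.8125, -1.6875, -1.5625, -1.4375, -1.3125, -1.1875, -1.0625.
f(-1.9375) ≈ 0.380, f(-1.8125) ≈ 0.404, f(-1.6875) ≈ 0.430, f(-1.5625) ≈ 0.458, f(-1.4375) ≈ 0.487, f(-1.3125) ≈ 0.519, f(-1.1875) ≈ 0.552, f(-1.0625) ≈ 0.588.
Sum = Δx · [f(-1.9375) + f(-1.8125) + f(-1.6875) + ...].
Sum ≈ 0.477.

0.477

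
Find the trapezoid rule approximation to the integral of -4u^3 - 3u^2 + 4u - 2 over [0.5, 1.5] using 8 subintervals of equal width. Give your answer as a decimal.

Δu = (1.5 − 0.5)/8 = 0.125.
f(0.5) = -1.25, f(0.625) = -1.6484375, f(0.75) = -2.375, f(0.875) = -3.4765625, f(1) = -5, f(1.125) = -6.9921875, f(1.25) = -9.5, f(1.375) = -12.5703125, f(1.5) = -16.25.
T_8 = (Δu/2)·[f(u_0) + 2f(u_1) + ... + 2f(u_{7}) + f(u_8)].
Sum = -6.2890625.

-6.2890625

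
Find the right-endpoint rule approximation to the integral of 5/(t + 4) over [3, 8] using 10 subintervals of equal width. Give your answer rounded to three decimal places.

Δt = (8 − 3)/10 = 0.5.
Right endpoints: 3.5, 4, 4.5, 5, 5.5, 6, 6.5, 7, 7.5, 8.
f(3.5) = 2/3, f(4) = 0.625, f(4.5) = 10/17, f(5) = 5/9, f(5.5) = 10/19, f(6) = 0.5, f(6.5) = 10/21, f(7) = 5/11, f(7.5) = 10/23, f(8) = 5/12.
Sum = Δt · [f(3.5) + f(4) + f(4.5) + ...].
Sum ≈ 2.622.

2.622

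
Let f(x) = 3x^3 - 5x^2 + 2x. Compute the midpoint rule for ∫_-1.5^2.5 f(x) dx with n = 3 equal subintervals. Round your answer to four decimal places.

Δx = (2.5 − (-1.5))/3 = 4/3.
Midpoints: -5/6, 0.5, 11/6.
f(-5/6) = -6.875, f(0.5) = 0.125, f(11/6) = 385/72.
Sum = Δx · [f(-5/6) + f(0.5) + f(11/6)].
Sum ≈ -1.8704.

-1.8704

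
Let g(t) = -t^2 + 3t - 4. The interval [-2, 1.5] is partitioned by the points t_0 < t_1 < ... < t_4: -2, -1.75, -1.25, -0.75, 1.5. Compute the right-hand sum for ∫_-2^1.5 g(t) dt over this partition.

-15.078125

Subinterval widths: 0.25, 0.5, 0.5, 2.25.
Right endpoints: -1.75, -1.25, -0.75, 1.5.
g(-1.75) = -12.3125, g(-1.25) = -9.3125, g(-0.75) = -6.8125, g(1.5) = -1.75.
Sum = Σ Δt_i · g(t_i).
Sum = -15.078125.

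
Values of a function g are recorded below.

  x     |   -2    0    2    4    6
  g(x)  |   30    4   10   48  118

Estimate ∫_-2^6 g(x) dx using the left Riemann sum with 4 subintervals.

184

Δx = 2.
Sum = 2·[30 + 4 + 10 + 48] = 184.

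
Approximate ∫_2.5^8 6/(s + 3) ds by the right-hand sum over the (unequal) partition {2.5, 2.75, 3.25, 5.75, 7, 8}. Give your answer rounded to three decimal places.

3.751

Subinterval widths: 0.25, 0.5, 2.5, 1.25, 1.
Right endpoints: 2.75, 3.25, 5.75, 7, 8.
f(2.75) = 24/23, f(3.25) = 0.96, f(5.75) = 24/35, f(7) = 0.6, f(8) = 6/11.
Sum = Σ Δs_i · f(s_i).
Sum ≈ 3.751.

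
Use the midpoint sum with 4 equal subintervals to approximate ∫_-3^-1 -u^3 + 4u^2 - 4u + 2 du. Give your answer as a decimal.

74.25

Δu = (-1 − (-3))/4 = 0.5.
Midpoints: -2.75, -2.25, -1.75, -1.25.
f(-2.75) = 64.046875, f(-2.25) = 42.640625, f(-1.75) = 26.609375, f(-1.25) = 15.203125.
Sum = Δu · [f(-2.75) + f(-2.25) + f(-1.75) + f(-1.25)].
Sum = 74.25.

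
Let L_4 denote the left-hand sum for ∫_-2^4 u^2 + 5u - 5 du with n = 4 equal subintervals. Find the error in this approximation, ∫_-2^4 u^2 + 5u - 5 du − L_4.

29.25

Exact integral: ∫_-2^4 f(u) du = 24.
L_4 = -5.25.
Error = 24 − (-5.25) = 29.25.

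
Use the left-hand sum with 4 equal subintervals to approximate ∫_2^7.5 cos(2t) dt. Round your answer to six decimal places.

0.264772

Δt = (7.5 − 2)/4 = 1.375.
Left endpoints: 2, 3.375, 4.75, 6.125.
f(2) ≈ -0.653644, f(3.375) ≈ 0.893006, f(4.75) ≈ -0.997172, f(6.125) ≈ 0.950371.
Sum = Δt · [f(2) + f(3.375) + f(4.75) + f(6.125)].
Sum ≈ 0.264772.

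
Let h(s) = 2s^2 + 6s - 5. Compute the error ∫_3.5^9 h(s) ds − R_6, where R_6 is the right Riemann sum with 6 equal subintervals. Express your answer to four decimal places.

-79.6863

Exact integral: ∫_3.5^9 h(s) ds ≈ 636.166667.
R_6 ≈ 715.853009.
Error ≈ 636.166667 − 715.853009 ≈ -79.6863.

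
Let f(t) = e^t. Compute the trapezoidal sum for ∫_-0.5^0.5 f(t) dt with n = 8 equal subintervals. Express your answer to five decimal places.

Δt = (0.5 − (-0.5))/8 = 0.125.
f(-0.5) ≈ 0.60653, f(-0.375) ≈ 0.68729, f(-0.25) ≈ 0.77880, f(-0.125) ≈ 0.88250, f(0) ≈ 1.00000, f(0.125) ≈ 1.13315, f(0.25) ≈ 1.28403, f(0.375) ≈ 1.45499, f(0.5) ≈ 1.64872.
T_8 = (Δt/2)·[f(t_0) + 2f(t_1) + ... + 2f(t_{7}) + f(t_8)].
Sum ≈ 1.04355.

1.04355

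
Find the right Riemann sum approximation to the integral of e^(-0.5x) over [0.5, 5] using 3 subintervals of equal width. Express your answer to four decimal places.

0.9356

Δx = (5 − 0.5)/3 = 1.5.
Right endpoints: 2, 3.5, 5.
f(2) ≈ 0.3679, f(3.5) ≈ 0.1738, f(5) ≈ 0.0821.
Sum = Δx · [f(2) + f(3.5) + f(5)].
Sum ≈ 0.9356.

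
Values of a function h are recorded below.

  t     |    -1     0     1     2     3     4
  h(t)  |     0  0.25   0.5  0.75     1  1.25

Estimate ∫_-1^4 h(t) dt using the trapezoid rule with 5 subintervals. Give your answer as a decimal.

3.125

Δt = 1.
T_5 = (1/2)·[0 + 2·0.25 + 2·0.5 + 2·0.75 + 2·1 + 1.25] = 3.125.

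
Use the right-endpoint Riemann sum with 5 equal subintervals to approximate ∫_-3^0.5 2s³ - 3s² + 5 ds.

-24.92

Δs = (0.5 − (-3))/5 = 0.7.
Right endpoints: -2.3, -1.6, -0.9, -0.2, 0.5.
f(-2.3) = -35.204, f(-1.6) = -10.872, f(-0.9) = 1.112, f(-0.2) = 4.864, f(0.5) = 4.5.
Sum = Δs · [f(-2.3) + f(-1.6) + f(-0.9) + f(-0.2) + f(0.5)].
Sum = -24.92.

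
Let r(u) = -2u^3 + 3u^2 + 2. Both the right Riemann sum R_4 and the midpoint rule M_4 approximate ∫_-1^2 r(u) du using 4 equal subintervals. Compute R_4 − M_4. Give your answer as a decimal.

-3.375

R_4 = 4.125.
M_4 = 7.5.
R_4 − M_4 = -3.375.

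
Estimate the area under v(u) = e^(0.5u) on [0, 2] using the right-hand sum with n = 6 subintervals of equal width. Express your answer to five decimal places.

Δu = (2 − 0)/6 = 1/3.
Right endpoints: 1/3, 2/3, 1, 4/3, 5/3, 2.
v(1/3) ≈ 1.18136, v(2/3) ≈ 1.39561, v(1) ≈ 1.64872, v(4/3) ≈ 1.94773, v(5/3) ≈ 2.30098, v(2) ≈ 2.71828.
Sum = Δu · [v(1/3) + v(2/3) + v(1) + ...].
Sum ≈ 3.73090.

3.73090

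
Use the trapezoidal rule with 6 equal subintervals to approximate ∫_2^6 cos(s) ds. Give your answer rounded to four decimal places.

Δs = (6 − 2)/6 = 2/3.
f(2) ≈ -0.4161, f(8/3) ≈ -0.8893, f(10/3) ≈ -0.9817, f(4) ≈ -0.6536, f(14/3) ≈ -0.0457, f(16/3) ≈ 0.5818, f(6) ≈ 0.9602.
T_6 = (Δs/2)·[f(s_0) + 2f(s_1) + ... + 2f(s_{5}) + f(s_6)].
Sum ≈ -1.1444.

-1.1444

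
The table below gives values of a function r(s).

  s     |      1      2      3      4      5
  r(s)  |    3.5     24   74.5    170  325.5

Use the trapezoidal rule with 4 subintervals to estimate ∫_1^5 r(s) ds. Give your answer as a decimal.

433

Δs = 1.
T_4 = (1/2)·[3.5 + 2·24 + 2·74.5 + 2·170 + 325.5] = 433.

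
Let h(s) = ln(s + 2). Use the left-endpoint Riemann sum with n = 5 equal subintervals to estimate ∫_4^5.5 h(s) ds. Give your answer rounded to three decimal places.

Δs = (5.5 − 4)/5 = 0.3.
Left endpoints: 4, 4.3, 4.6, 4.9, 5.2.
h(4) ≈ 1.792, h(4.3) ≈ 1.841, h(4.6) ≈ 1.887, h(4.9) ≈ 1.932, h(5.2) ≈ 1.974.
Sum = Δs · [h(4) + h(4.3) + h(4.6) + h(4.9) + h(5.2)].
Sum ≈ 2.827.

2.827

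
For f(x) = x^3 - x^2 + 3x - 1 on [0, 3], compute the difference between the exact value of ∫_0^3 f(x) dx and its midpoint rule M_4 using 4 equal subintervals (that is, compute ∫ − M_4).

0.4921875

Exact integral: ∫_0^3 f(x) dx = 21.75.
M_4 = 21.2578125.
Error = 21.75 − 21.2578125 = 0.4921875.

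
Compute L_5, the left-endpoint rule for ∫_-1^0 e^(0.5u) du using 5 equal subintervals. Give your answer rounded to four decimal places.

0.7482

Δu = (0 − (-1))/5 = 0.2.
Left endpoints: -1, -0.8, -0.6, -0.4, -0.2.
f(-1) ≈ 0.6065, f(-0.8) ≈ 0.6703, f(-0.6) ≈ 0.7408, f(-0.4) ≈ 0.8187, f(-0.2) ≈ 0.9048.
Sum = Δu · [f(-1) + f(-0.8) + f(-0.6) + f(-0.4) + f(-0.2)].
Sum ≈ 0.7482.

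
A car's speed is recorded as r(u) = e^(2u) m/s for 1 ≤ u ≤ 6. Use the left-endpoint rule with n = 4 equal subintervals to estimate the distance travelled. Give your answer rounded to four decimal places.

18192.2077

Δu = (6 − 1)/4 = 1.25.
Left endpoints: 1, 2.25, 3.5, 4.75.
r(1) ≈ 7.3891, r(2.25) ≈ 90.0171, r(3.5) ≈ 1096.6332, r(4.75) ≈ 13359.7268.
Sum = Δu · [r(1) + r(2.25) + r(3.5) + r(4.75)].
Sum ≈ 18192.2077.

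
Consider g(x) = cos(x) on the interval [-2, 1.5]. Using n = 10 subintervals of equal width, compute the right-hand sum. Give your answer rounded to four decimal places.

1.9725

Δx = (1.5 − (-2))/10 = 0.35.
Right endpoints: -1.65, -1.3, -0.95, -0.6, -0.25, 0.1, 0.45, 0.8, 1.15, 1.5.
g(-1.65) ≈ -0.0791, g(-1.3) ≈ 0.2675, g(-0.95) ≈ 0.5817, g(-0.6) ≈ 0.8253, g(-0.25) ≈ 0.9689, g(0.1) ≈ 0.9950, g(0.45) ≈ 0.9004, g(0.8) ≈ 0.6967, g(1.15) ≈ 0.4085, g(1.5) ≈ 0.0707.
Sum = Δx · [g(-1.65) + g(-1.3) + g(-0.95) + ...].
Sum ≈ 1.9725.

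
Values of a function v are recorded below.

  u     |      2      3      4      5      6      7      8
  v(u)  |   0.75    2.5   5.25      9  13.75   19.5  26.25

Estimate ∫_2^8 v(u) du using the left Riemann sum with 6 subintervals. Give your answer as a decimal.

50.75

Δu = 1.
Sum = 1·[0.75 + 2.5 + 5.25 + 9 + 13.75 + 19.5] = 50.75.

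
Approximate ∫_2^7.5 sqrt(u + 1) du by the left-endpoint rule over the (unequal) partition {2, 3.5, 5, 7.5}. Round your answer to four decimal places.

Subinterval widths: 1.5, 1.5, 2.5.
Left endpoints: 2, 3.5, 5.
f(2) ≈ 1.7321, f(3.5) ≈ 2.1213, f(5) ≈ 2.4495.
Sum = Σ Δu_i · f(u_i).
Sum ≈ 11.9038.

11.9038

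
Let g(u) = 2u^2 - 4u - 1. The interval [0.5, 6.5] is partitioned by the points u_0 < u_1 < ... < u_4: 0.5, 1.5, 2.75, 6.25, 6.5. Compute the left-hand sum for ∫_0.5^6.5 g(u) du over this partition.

18.34375

Subinterval widths: 1, 1.25, 3.5, 0.25.
Left endpoints: 0.5, 1.5, 2.75, 6.25.
g(0.5) = -2.5, g(1.5) = -2.5, g(2.75) = 3.125, g(6.25) = 52.125.
Sum = Σ Δu_i · g(u_i).
Sum = 18.34375.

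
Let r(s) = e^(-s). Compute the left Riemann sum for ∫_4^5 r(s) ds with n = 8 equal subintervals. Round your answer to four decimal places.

0.0123

Δs = (5 − 4)/8 = 0.125.
Left endpoints: 4, 4.125, 4.25, 4.375, 4.5, 4.625, 4.75, 4.875.
r(4) ≈ 0.0183, r(4.125) ≈ 0.0162, r(4.25) ≈ 0.0143, r(4.375) ≈ 0.0126, r(4.5) ≈ 0.0111, r(4.625) ≈ 0.0098, r(4.75) ≈ 0.0087, r(4.875) ≈ 0.0076.
Sum = Δs · [r(4) + r(4.125) + r(4.25) + ...].
Sum ≈ 0.0123.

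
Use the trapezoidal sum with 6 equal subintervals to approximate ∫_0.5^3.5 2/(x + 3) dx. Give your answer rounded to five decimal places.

Δx = (3.5 − 0.5)/6 = 0.5.
f(0.5) = 4/7, f(1) = 0.5, f(1.5) = 4/9, f(2) = 0.4, f(2.5) = 4/11, f(3) = 1/3, f(3.5) = 4/13.
T_6 = (Δx/2)·[f(x_0) + 2f(x_1) + ... + 2f(x_{5}) + f(x_6)].
Sum ≈ 1.24049.

1.24049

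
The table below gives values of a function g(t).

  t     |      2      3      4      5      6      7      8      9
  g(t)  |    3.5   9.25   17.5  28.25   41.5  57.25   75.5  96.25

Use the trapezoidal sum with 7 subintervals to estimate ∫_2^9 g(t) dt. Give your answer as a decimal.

279.125

Δt = 1.
T_7 = (1/2)·[3.5 + 2·9.25 + 2·17.5 + 2·28.25 + 2·41.5 + 2·57.25 + 2·75.5 + 96.25] = 279.125.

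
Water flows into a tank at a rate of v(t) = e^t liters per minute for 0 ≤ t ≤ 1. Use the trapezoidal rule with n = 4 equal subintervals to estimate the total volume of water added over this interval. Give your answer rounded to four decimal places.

Δt = (1 − 0)/4 = 0.25.
v(0) ≈ 1.0000, v(0.25) ≈ 1.2840, v(0.5) ≈ 1.6487, v(0.75) ≈ 2.1170, v(1) ≈ 2.7183.
T_4 = (Δt/2)·[v(t_0) + 2v(t_1) + 2v(t_2) + 2v(t_3) + v(t_4)].
Sum ≈ 1.7272.

1.7272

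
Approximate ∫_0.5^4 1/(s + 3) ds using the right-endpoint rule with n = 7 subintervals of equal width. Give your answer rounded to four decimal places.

0.6587

Δs = (4 − 0.5)/7 = 0.5.
Right endpoints: 1, 1.5, 2, 2.5, 3, 3.5, 4.
f(1) = 0.25, f(1.5) = 2/9, f(2) = 0.2, f(2.5) = 2/11, f(3) = 1/6, f(3.5) = 2/13, f(4) = 1/7.
Sum = Δs · [f(1) + f(1.5) + f(2) + ...].
Sum ≈ 0.6587.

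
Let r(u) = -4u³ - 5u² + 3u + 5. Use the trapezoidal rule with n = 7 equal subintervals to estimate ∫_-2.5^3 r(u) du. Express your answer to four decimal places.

-85.8814

Δu = (3 − (-2.5))/7 = 11/14.
r(-2.5) = 28.75, r(-12/7) = 1823/343, r(-13/14) = 1517/1372, r(-1/7) = 1537/343, r(9/14) = 5213/1372, r(10/7) = -4315/343, r(31/14) = -77243/1372, r(3) = -139.
T_7 = (Δu/2)·[r(u_0) + 2r(u_1) + ... + 2r(u_{6}) + r(u_7)].
Sum ≈ -85.8814.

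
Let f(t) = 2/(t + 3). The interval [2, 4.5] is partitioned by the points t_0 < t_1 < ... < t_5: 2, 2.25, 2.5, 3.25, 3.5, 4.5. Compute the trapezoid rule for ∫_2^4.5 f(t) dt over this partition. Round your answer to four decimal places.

0.8127

Subinterval widths: 0.25, 0.25, 0.75, 0.25, 1.
f(2) = 0.4, f(2.25) = 8/21, f(2.5) = 4/11, f(3.25) = 0.32, f(3.5) = 4/13, f(4.5) = 4/15.
On each subinterval the trapezoid contributes (Δt_i/2)·[f(t_{i-1}) + f(t_i)].
Sum ≈ 0.8127.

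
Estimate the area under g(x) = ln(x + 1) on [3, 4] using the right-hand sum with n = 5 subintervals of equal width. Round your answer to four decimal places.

Δx = (4 − 3)/5 = 0.2.
Right endpoints: 3.2, 3.4, 3.6, 3.8, 4.
g(3.2) ≈ 1.4351, g(3.4) ≈ 1.4816, g(3.6) ≈ 1.5261, g(3.8) ≈ 1.5686, g(4) ≈ 1.6094.
Sum = Δx · [g(3.2) + g(3.4) + g(3.6) + g(3.8) + g(4)].
Sum ≈ 1.5242.

1.5242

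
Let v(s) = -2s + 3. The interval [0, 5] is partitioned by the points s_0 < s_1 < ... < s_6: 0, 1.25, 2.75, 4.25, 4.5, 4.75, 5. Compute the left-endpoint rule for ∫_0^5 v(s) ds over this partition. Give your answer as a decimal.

Subinterval widths: 1.25, 1.5, 1.5, 0.25, 0.25, 0.25.
Left endpoints: 0, 1.25, 2.75, 4.25, 4.5, 4.75.
v(0) = 3, v(1.25) = 0.5, v(2.75) = -2.5, v(4.25) = -5.5, v(4.5) = -6, v(4.75) = -6.5.
Sum = Σ Δs_i · v(s_i).
Sum = -3.75.

-3.75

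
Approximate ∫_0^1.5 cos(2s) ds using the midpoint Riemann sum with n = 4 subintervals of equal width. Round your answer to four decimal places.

0.0722

Δs = (1.5 − 0)/4 = 0.375.
Midpoints: 0.1875, 0.5625, 0.9375, 1.3125.
f(0.1875) ≈ 0.9305, f(0.5625) ≈ 0.4312, f(0.9375) ≈ -0.2995, f(1.3125) ≈ -0.8695.
Sum = Δs · [f(0.1875) + f(0.5625) + f(0.9375) + f(1.3125)].
Sum ≈ 0.0722.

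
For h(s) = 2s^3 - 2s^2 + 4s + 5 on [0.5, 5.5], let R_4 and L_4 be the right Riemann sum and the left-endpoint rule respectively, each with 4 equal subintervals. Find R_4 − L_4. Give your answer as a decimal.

365.625

R_4 = 635.3125.
L_4 = 269.6875.
R_4 − L_4 = 365.625.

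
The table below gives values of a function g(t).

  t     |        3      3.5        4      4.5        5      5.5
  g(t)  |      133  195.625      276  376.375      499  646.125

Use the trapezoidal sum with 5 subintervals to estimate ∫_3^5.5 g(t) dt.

Δt = 0.5.
T_5 = (0.5/2)·[133 + 2·195.625 + 2·276 + 2·376.375 + 2·499 + 646.125] = 868.28125.

868.28125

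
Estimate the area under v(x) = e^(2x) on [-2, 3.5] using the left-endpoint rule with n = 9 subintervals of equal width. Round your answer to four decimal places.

Δx = (3.5 − (-2))/9 = 11/18.
Left endpoints: -2, -25/18, -7/9, -1/6, 4/9, 19/18, 5/3, 41/18, 26/9.
v(-2) ≈ 0.0183, v(-25/18) ≈ 0.0622, v(-7/9) ≈ 0.2111, v(-1/6) ≈ 0.7165, v(4/9) ≈ 2.4324, v(19/18) ≈ 8.2574, v(5/3) ≈ 28.0316, v(41/18) ≈ 95.1596, v(26/9) ≈ 323.0405.
Sum = Δx · [v(-2) + v(-25/18) + v(-7/9) + ...].
Sum ≈ 279.8459.

279.8459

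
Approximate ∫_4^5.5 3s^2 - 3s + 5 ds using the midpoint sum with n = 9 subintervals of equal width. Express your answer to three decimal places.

Δs = (5.5 − 4)/9 = 1/6.
Midpoints: 49/12, 4.25, 53/12, 55/12, 4.75, 59/12, 61/12, 5.25, 65/12.
f(49/12) = 2053/48, f(4.25) = 46.4375, f(53/12) = 2413/48, f(55/12) = 2605/48, f(4.75) = 58.4375, f(59/12) = 3013/48, f(61/12) = 3229/48, f(5.25) = 71.9375, f(65/12) = 3685/48.
Sum = Δs · [f(49/12) + f(4.25) + f(53/12) + ...].
Sum ≈ 88.490.

88.490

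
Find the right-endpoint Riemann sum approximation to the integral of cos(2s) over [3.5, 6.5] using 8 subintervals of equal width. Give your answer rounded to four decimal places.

-0.0840

Δs = (6.5 − 3.5)/8 = 0.375.
Right endpoints: 3.875, 4.25, 4.625, 5, 5.375, 5.75, 6.125, 6.5.
f(3.875) ≈ 0.1038, f(4.25) ≈ -0.6020, f(4.625) ≈ -0.9848, f(5) ≈ -0.8391, f(5.375) ≈ -0.2431, f(5.75) ≈ 0.4833, f(6.125) ≈ 0.9504, f(6.5) ≈ 0.9074.
Sum = Δs · [f(3.875) + f(4.25) + f(4.625) + ...].
Sum ≈ -0.0840.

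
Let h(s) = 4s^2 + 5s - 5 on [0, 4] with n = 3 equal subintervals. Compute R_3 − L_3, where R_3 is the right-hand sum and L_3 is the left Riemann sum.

112

R_3 ≈ 166.07407.
L_3 ≈ 54.07407.
R_3 − L_3 = 112.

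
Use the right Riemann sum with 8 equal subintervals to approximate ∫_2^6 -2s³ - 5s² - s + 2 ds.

Δs = (6 − 2)/8 = 0.5.
Right endpoints: 2.5, 3, 3.5, 4, 4.5, 5, 5.5, 6.
f(2.5) = -63, f(3) = -100, f(3.5) = -148.5, f(4) = -210, f(4.5) = -286, f(5) = -378, f(5.5) = -487.5, f(6) = -616.
Sum = Δs · [f(2.5) + f(3) + f(3.5) + ...].
Sum = -1144.5.

-1144.5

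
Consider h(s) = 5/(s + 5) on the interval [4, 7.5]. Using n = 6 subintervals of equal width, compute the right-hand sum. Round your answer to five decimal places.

Δs = (7.5 − 4)/6 = 7/12.
Right endpoints: 55/12, 31/6, 5.75, 19/3, 83/12, 7.5.
h(55/12) = 12/23, h(31/6) = 30/61, h(5.75) = 20/43, h(19/3) = 15/34, h(83/12) = 60/143, h(7.5) = 0.4.
Sum = Δs · [h(55/12) + h(31/6) + h(5.75) + ...].
Sum ≈ 1.59799.

1.59799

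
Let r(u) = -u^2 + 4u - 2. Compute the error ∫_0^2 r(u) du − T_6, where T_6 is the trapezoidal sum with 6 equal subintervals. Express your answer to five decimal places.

Exact integral: ∫_0^2 r(u) du ≈ 1.3333333.
T_6 ≈ 1.2962963.
Error ≈ 1.3333333 − 1.2962963 ≈ 0.03704.

0.03704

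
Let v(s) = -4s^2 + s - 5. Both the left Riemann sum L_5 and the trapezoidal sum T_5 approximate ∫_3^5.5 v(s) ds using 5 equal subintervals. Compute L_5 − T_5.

L_5 = -167.5.
T_5 = -188.125.
L_5 − T_5 = 20.625.

20.625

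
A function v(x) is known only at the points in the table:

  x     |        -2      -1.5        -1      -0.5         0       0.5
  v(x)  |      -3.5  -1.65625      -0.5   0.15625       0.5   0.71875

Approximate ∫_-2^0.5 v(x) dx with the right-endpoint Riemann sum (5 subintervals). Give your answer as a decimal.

Δx = 0.5.
Sum = 0.5·[(-1.65625) + (-0.5) + 0.15625 + 0.5 + 0.71875] = -0.390625.

-0.390625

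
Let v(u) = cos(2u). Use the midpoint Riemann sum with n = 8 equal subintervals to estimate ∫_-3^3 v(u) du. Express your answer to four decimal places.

-0.3074

Δu = (3 − (-3))/8 = 0.75.
Midpoints: -2.625, -1.875, -1.125, -0.375, 0.375, 1.125, 1.875, 2.625.
v(-2.625) ≈ 0.5121, v(-1.875) ≈ -0.8206, v(-1.125) ≈ -0.6282, v(-0.375) ≈ 0.7317, v(0.375) ≈ 0.7317, v(1.125) ≈ -0.6282, v(1.875) ≈ -0.8206, v(2.625) ≈ 0.5121.
Sum = Δu · [v(-2.625) + v(-1.875) + v(-1.125) + ...].
Sum ≈ -0.3074.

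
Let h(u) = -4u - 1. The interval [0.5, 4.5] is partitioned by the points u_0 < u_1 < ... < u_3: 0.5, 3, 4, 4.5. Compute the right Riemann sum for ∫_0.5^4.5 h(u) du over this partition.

-59

Subinterval widths: 2.5, 1, 0.5.
Right endpoints: 3, 4, 4.5.
h(3) = -13, h(4) = -17, h(4.5) = -19.
Sum = Σ Δu_i · h(u_i).
Sum = -59.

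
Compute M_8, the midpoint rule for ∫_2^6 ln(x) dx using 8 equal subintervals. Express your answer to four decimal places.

5.3677

Δx = (6 − 2)/8 = 0.5.
Midpoints: 2.25, 2.75, 3.25, 3.75, 4.25, 4.75, 5.25, 5.75.
f(2.25) ≈ 0.8109, f(2.75) ≈ 1.0116, f(3.25) ≈ 1.1787, f(3.75) ≈ 1.3218, f(4.25) ≈ 1.4469, f(4.75) ≈ 1.5581, f(5.25) ≈ 1.6582, f(5.75) ≈ 1.7492.
Sum = Δx · [f(2.25) + f(2.75) + f(3.25) + ...].
Sum ≈ 5.3677.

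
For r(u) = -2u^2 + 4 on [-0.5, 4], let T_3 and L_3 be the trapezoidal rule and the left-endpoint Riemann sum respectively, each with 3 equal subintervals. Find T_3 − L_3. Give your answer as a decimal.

T_3 = -28.125.
L_3 = -4.5.
T_3 − L_3 = -23.625.

-23.625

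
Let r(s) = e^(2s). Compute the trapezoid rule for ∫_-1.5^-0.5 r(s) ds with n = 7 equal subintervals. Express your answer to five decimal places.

0.16013

Δs = (-0.5 − (-1.5))/7 = 1/7.
r(-1.5) ≈ 0.04979, r(-19/14) ≈ 0.06625, r(-17/14) ≈ 0.08816, r(-15/14) ≈ 0.11732, r(-13/14) ≈ 0.15612, r(-11/14) ≈ 0.20775, r(-9/14) ≈ 0.27645, r(-0.5) ≈ 0.36788.
T_7 = (Δs/2)·[r(s_0) + 2r(s_1) + ... + 2r(s_{6}) + r(s_7)].
Sum ≈ 0.16013.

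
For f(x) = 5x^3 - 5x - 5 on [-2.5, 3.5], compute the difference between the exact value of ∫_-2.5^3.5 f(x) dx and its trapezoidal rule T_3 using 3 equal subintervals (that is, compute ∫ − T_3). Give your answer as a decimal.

-30

Exact integral: ∫_-2.5^3.5 f(x) dx = 93.75.
T_3 = 123.75.
Error = 93.75 − 123.75 = -30.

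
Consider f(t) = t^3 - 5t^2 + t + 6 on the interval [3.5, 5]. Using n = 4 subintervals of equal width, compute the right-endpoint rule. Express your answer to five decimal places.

Δt = (5 − 3.5)/4 = 0.375.
Right endpoints: 3.875, 4.25, 4.625, 5.
f(3.875) = -3593/512, f(4.25) = -3.296875, f(4.625) = 1333/512, f(5) = 11.
Sum = Δt · [f(3.875) + f(4.25) + f(4.625) + f(5)].
Sum ≈ 1.23340.

1.23340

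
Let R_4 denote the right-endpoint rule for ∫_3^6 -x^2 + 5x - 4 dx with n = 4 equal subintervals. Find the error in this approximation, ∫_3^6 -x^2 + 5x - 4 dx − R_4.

Exact integral: ∫_3^6 f(x) dx = -7.5.
R_4 = -12.28125.
Error = -7.5 − (-12.28125) = 4.78125.

4.78125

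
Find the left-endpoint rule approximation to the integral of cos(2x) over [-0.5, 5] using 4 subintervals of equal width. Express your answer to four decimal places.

0.9889

Δx = (5 − (-0.5))/4 = 1.375.
Left endpoints: -0.5, 0.875, 2.25, 3.625.
f(-0.5) ≈ 0.5403, f(0.875) ≈ -0.1782, f(2.25) ≈ -0.2108, f(3.625) ≈ 0.5679.
Sum = Δx · [f(-0.5) + f(0.875) + f(2.25) + f(3.625)].
Sum ≈ 0.9889.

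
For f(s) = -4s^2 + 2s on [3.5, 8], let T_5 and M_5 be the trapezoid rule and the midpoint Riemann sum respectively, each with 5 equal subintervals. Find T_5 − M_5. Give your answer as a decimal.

T_5 = -576.18.
M_5 = -572.535.
T_5 − M_5 = -3.645.

-3.645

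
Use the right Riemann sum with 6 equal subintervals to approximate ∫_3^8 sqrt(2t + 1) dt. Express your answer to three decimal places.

17.799

Δt = (8 − 3)/6 = 5/6.
Right endpoints: 23/6, 14/3, 5.5, 19/3, 43/6, 8.
f(23/6) ≈ 2.944, f(14/3) ≈ 3.215, f(5.5) ≈ 3.464, f(19/3) ≈ 3.697, f(43/6) ≈ 3.916, f(8) ≈ 4.123.
Sum = Δt · [f(23/6) + f(14/3) + f(5.5) + ...].
Sum ≈ 17.799.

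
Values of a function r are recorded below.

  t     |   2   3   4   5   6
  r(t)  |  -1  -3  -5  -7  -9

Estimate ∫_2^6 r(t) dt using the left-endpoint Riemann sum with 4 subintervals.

-16

Δt = 1.
Sum = 1·[(-1) + (-3) + (-5) + (-7)] = -16.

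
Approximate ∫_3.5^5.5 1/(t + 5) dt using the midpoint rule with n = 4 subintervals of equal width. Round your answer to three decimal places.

Δt = (5.5 − 3.5)/4 = 0.5.
Midpoints: 3.75, 4.25, 4.75, 5.25.
f(3.75) = 4/35, f(4.25) = 4/37, f(4.75) = 4/39, f(5.25) = 4/41.
Sum = Δt · [f(3.75) + f(4.25) + f(4.75) + f(5.25)].
Sum ≈ 0.211.

0.211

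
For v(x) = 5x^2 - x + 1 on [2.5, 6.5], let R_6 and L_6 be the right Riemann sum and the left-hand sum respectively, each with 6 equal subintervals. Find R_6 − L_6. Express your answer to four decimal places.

117.3333

R_6 ≈ 477.814815.
L_6 ≈ 360.481481.
R_6 − L_6 ≈ 117.3333.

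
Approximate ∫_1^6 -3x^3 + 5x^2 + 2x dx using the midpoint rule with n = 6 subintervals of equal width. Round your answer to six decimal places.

Δx = (6 − 1)/6 = 5/6.
Midpoints: 17/12, 2.25, 37/12, 47/12, 4.75, 67/12.
f(17/12) = 833/192, f(2.25) = -4.359375, f(37/12) = -19721/576, f(47/12) = -18377/192, f(4.75) = -199.203125, f(67/12) = -204551/576.
Sum = Δx · [f(17/12) + f(2.25) + f(37/12) + ...].
Sum ≈ -570.248843.

-570.248843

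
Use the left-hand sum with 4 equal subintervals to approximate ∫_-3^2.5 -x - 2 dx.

-5.84375

Δx = (2.5 − (-3))/4 = 1.375.
Left endpoints: -3, -1.625, -0.25, 1.125.
f(-3) = 1, f(-1.625) = -0.375, f(-0.25) = -1.75, f(1.125) = -3.125.
Sum = Δx · [f(-3) + f(-1.625) + f(-0.25) + f(1.125)].
Sum = -5.84375.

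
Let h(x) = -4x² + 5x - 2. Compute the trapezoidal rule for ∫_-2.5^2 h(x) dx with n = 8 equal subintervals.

Δx = (2 − (-2.5))/8 = 0.5625.
h(-2.5) = -39.5, h(-1.9375) = -26.703125, h(-1.375) = -16.4375, h(-0.8125) = -8.703125, h(-0.25) = -3.5, h(0.3125) = -0.828125, h(0.875) = -0.6875, h(1.4375) = -3.078125, h(2) = -8.
T_8 = (Δx/2)·[h(x_0) + 2h(x_1) + ... + 2h(x_{7}) + h(x_8)].
Sum = -47.07421875.

-47.07421875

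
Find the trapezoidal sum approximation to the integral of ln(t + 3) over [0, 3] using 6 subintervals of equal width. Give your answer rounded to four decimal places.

Δt = (3 − 0)/6 = 0.5.
f(0) ≈ 1.0986, f(0.5) ≈ 1.2528, f(1) ≈ 1.3863, f(1.5) ≈ 1.5041, f(2) ≈ 1.6094, f(2.5) ≈ 1.7047, f(3) ≈ 1.7918.
T_6 = (Δt/2)·[f(t_0) + 2f(t_1) + ... + 2f(t_{5}) + f(t_6)].
Sum ≈ 4.4513.

4.4513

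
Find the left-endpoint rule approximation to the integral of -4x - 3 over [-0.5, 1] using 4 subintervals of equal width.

Δx = (1 − (-0.5))/4 = 0.375.
Left endpoints: -0.5, -0.125, 0.25, 0.625.
f(-0.5) = -1, f(-0.125) = -2.5, f(0.25) = -4, f(0.625) = -5.5.
Sum = Δx · [f(-0.5) + f(-0.125) + f(0.25) + f(0.625)].
Sum = -4.875.

-4.875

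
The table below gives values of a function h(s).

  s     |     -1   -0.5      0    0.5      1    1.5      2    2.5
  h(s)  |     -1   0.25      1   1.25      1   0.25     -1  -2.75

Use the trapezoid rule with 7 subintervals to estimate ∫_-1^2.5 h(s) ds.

0.4375

Δs = 0.5.
T_7 = (0.5/2)·[(-1) + 2·0.25 + 2·1 + 2·1.25 + 2·1 + 2·0.25 + 2·(-1) + (-2.75)] = 0.4375.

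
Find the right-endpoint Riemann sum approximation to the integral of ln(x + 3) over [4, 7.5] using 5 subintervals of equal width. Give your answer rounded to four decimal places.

7.7080

Δx = (7.5 − 4)/5 = 0.7.
Right endpoints: 4.7, 5.4, 6.1, 6.8, 7.5.
f(4.7) ≈ 2.0412, f(5.4) ≈ 2.1282, f(6.1) ≈ 2.2083, f(6.8) ≈ 2.2824, f(7.5) ≈ 2.3514.
Sum = Δx · [f(4.7) + f(5.4) + f(6.1) + f(6.8) + f(7.5)].
Sum ≈ 7.7080.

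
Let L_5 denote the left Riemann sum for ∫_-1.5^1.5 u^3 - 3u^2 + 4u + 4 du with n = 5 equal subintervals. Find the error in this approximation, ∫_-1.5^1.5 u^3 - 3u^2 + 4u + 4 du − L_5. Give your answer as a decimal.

Exact integral: ∫_-1.5^1.5 f(u) du = 5.25.
L_5 = -0.915.
Error = 5.25 − (-0.915) = 6.165.

6.165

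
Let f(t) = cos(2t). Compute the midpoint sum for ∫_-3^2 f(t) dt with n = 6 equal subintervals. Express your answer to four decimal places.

-0.5833

Δt = (2 − (-3))/6 = 5/6.
Midpoints: -31/12, -1.75, -11/12, -1/12, 0.75, 19/12.
f(-31/12) ≈ 0.4388, f(-1.75) ≈ -0.9365, f(-11/12) ≈ -0.2595, f(-1/12) ≈ 0.9861, f(0.75) ≈ 0.0707, f(19/12) ≈ -0.9997.
Sum = Δt · [f(-31/12) + f(-1.75) + f(-11/12) + ...].
Sum ≈ -0.5833.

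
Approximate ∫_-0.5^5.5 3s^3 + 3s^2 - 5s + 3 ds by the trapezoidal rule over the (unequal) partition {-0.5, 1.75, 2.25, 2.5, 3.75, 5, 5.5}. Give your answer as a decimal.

837.59765625

Subinterval widths: 2.25, 0.5, 0.25, 1.25, 1.25, 0.5.
f(-0.5) = 5.875, f(1.75) = 19.515625, f(2.25) = 41.109375, f(2.5) = 56.125, f(3.75) = 184.640625, f(5) = 428, f(5.5) = 565.375.
On each subinterval the trapezoid contributes (Δs_i/2)·[f(s_{i-1}) + f(s_i)].
Sum = 837.59765625.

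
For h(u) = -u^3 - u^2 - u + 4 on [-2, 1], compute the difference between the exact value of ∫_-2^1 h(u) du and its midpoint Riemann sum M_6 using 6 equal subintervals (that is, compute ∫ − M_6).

0.03125

Exact integral: ∫_-2^1 h(u) du = 14.25.
M_6 = 14.21875.
Error = 14.25 − 14.21875 = 0.03125.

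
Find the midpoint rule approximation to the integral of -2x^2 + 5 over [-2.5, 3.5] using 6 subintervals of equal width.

-8

Δx = (3.5 − (-2.5))/6 = 1.
Midpoints: -2, -1, 0, 1, 2, 3.
f(-2) = -3, f(-1) = 3, f(0) = 5, f(1) = 3, f(2) = -3, f(3) = -13.
Sum = Δx · [f(-2) + f(-1) + f(0) + ...].
Sum = -8.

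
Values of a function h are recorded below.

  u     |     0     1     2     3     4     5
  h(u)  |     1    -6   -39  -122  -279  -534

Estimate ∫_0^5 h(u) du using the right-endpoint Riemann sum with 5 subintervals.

Δu = 1.
Sum = 1·[(-6) + (-39) + (-122) + (-279) + (-534)] = -980.

-980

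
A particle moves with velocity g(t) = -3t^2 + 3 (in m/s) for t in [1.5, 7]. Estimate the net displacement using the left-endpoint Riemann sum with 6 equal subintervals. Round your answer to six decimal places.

-261.154514

Δt = (7 − 1.5)/6 = 11/12.
Left endpoints: 1.5, 29/12, 10/3, 4.25, 31/6, 73/12.
g(1.5) = -3.75, g(29/12) = -697/48, g(10/3) = -91/3, g(4.25) = -51.1875, g(31/6) = -925/12, g(73/12) = -5185/48.
Sum = Δt · [g(1.5) + g(29/12) + g(10/3) + ...].
Sum ≈ -261.154514.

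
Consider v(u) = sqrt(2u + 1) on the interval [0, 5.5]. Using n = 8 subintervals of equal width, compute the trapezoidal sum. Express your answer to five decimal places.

Δu = (5.5 − 0)/8 = 0.6875.
v(0) ≈ 1.00000, v(0.6875) ≈ 1.54110, v(1.375) ≈ 1.93649, v(2.0625) ≈ 2.26385, v(2.75) ≈ 2.54951, v(3.4375) ≈ 2.80624, v(4.125) ≈ 3.04138, v(4.8125) ≈ 3.25960, v(5.5) ≈ 3.46410.
T_8 = (Δu/2)·[v(u_0) + 2v(u_1) + ... + 2v(u_{7}) + v(u_8)].
Sum ≈ 13.49578.

13.49578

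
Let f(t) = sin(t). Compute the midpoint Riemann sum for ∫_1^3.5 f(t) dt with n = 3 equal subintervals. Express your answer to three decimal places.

Δt = (3.5 − 1)/3 = 5/6.
Midpoints: 17/12, 2.25, 37/12.
f(17/12) ≈ 0.988, f(2.25) ≈ 0.778, f(37/12) ≈ 0.058.
Sum = Δt · [f(17/12) + f(2.25) + f(37/12)].
Sum ≈ 1.520.

1.520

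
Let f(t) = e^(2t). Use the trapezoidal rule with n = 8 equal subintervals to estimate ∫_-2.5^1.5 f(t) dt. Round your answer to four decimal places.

Δt = (1.5 − (-2.5))/8 = 0.5.
f(-2.5) ≈ 0.0067, f(-2) ≈ 0.0183, f(-1.5) ≈ 0.0498, f(-1) ≈ 0.1353, f(-0.5) ≈ 0.3679, f(0) ≈ 1.0000, f(0.5) ≈ 2.7183, f(1) ≈ 7.3891, f(1.5) ≈ 20.0855.
T_8 = (Δt/2)·[f(t_0) + 2f(t_1) + ... + 2f(t_{7}) + f(t_8)].
Sum ≈ 10.8624.

10.8624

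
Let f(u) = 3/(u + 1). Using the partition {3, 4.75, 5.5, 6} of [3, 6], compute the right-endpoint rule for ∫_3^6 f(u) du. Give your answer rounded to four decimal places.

1.4735

Subinterval widths: 1.75, 0.75, 0.5.
Right endpoints: 4.75, 5.5, 6.
f(4.75) = 12/23, f(5.5) = 6/13, f(6) = 3/7.
Sum = Σ Δu_i · f(u_i).
Sum ≈ 1.4735.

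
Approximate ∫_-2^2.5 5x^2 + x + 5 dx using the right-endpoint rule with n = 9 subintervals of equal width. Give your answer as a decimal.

Δx = (2.5 − (-2))/9 = 0.5.
Right endpoints: -1.5, -1, -0.5, 0, 0.5, 1, 1.5, 2, 2.5.
f(-1.5) = 14.75, f(-1) = 9, f(-0.5) = 5.75, f(0) = 5, f(0.5) = 6.75, f(1) = 11, f(1.5) = 17.75, f(2) = 27, f(2.5) = 38.75.
Sum = Δx · [f(-1.5) + f(-1) + f(-0.5) + ...].
Sum = 67.875.

67.875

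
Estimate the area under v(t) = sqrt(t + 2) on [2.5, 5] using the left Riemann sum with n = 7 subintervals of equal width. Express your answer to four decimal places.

Δt = (5 − 2.5)/7 = 5/14.
Left endpoints: 2.5, 20/7, 45/14, 25/7, 55/14, 30/7, 65/14.
v(2.5) ≈ 2.1213, v(20/7) ≈ 2.2039, v(45/14) ≈ 2.2835, v(25/7) ≈ 2.3604, v(55/14) ≈ 2.4349, v(30/7) ≈ 2.5071, v(65/14) ≈ 2.5774.
Sum = Δt · [v(2.5) + v(20/7) + v(45/14) + ...].
Sum ≈ 5.8887.

5.8887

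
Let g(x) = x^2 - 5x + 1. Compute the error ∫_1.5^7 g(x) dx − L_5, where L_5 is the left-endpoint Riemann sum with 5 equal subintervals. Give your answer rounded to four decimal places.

Exact integral: ∫_1.5^7 g(x) dx ≈ 1.833333.
L_5 = -7.645.
Error ≈ 1.833333 − (-7.645) ≈ 9.4783.

9.4783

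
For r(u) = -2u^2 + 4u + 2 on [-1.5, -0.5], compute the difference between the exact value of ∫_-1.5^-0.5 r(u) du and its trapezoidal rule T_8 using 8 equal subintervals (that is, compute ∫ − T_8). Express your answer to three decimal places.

Exact integral: ∫_-1.5^-0.5 r(u) du ≈ -4.16667.
T_8 = -4.171875.
Error ≈ -4.16667 − (-4.171875) ≈ 0.005.

0.005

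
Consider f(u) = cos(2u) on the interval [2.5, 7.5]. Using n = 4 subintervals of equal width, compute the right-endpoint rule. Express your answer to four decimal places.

Δu = (7.5 − 2.5)/4 = 1.25.
Right endpoints: 3.75, 5, 6.25, 7.5.
f(3.75) ≈ 0.3466, f(5) ≈ -0.8391, f(6.25) ≈ 0.9978, f(7.5) ≈ -0.7597.
Sum = Δu · [f(3.75) + f(5) + f(6.25) + f(7.5)].
Sum ≈ -0.3179.

-0.3179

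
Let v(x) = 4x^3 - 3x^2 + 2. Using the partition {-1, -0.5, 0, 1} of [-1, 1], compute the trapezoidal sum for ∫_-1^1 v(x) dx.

Subinterval widths: 0.5, 0.5, 1.
v(-1) = -5, v(-0.5) = 0.75, v(0) = 2, v(1) = 3.
On each subinterval the trapezoid contributes (Δx_i/2)·[v(x_{i-1}) + v(x_i)].
Sum = 2.125.

2.125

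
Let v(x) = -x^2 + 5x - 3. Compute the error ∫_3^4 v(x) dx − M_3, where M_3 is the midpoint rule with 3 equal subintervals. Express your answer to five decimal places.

Exact integral: ∫_3^4 v(x) dx ≈ 2.1666667.
M_3 ≈ 2.1759259.
Error ≈ 2.1666667 − 2.1759259 ≈ -0.00926.

-0.00926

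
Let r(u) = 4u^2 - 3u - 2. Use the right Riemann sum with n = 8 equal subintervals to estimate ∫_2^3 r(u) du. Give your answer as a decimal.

Δu = (3 − 2)/8 = 0.125.
Right endpoints: 2.125, 2.25, 2.375, 2.5, 2.625, 2.75, 2.875, 3.
r(2.125) = 9.6875, r(2.25) = 11.5, r(2.375) = 13.4375, r(2.5) = 15.5, r(2.625) = 17.6875, r(2.75) = 20, r(2.875) = 22.4375, r(3) = 25.
Sum = Δu · [r(2.125) + r(2.25) + r(2.375) + ...].
Sum = 16.90625.

16.90625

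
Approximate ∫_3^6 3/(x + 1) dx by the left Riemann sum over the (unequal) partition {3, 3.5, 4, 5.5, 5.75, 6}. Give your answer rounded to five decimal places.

1.83483

Subinterval widths: 0.5, 0.5, 1.5, 0.25, 0.25.
Left endpoints: 3, 3.5, 4, 5.5, 5.75.
f(3) = 0.75, f(3.5) = 2/3, f(4) = 0.6, f(5.5) = 6/13, f(5.75) = 4/9.
Sum = Σ Δx_i · f(x_i).
Sum ≈ 1.83483.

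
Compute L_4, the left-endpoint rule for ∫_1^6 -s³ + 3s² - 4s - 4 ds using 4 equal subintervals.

-127.265625

Δs = (6 − 1)/4 = 1.25.
Left endpoints: 1, 2.25, 3.5, 4.75.
f(1) = -6, f(2.25) = -9.203125, f(3.5) = -24.125, f(4.75) = -62.484375.
Sum = Δs · [f(1) + f(2.25) + f(3.5) + f(4.75)].
Sum = -127.265625.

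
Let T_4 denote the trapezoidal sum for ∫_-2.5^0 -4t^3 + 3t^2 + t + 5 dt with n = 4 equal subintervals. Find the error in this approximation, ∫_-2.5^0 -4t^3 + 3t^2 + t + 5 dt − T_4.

Exact integral: ∫_-2.5^0 f(t) dt = 64.0625.
T_4 = 66.9921875.
Error = 64.0625 − 66.9921875 = -2.9296875.

-2.9296875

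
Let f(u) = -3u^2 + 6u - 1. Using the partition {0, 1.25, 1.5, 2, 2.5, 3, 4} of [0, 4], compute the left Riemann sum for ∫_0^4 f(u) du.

-13.046875

Subinterval widths: 1.25, 0.25, 0.5, 0.5, 0.5, 1.
Left endpoints: 0, 1.25, 1.5, 2, 2.5, 3.
f(0) = -1, f(1.25) = 1.8125, f(1.5) = 1.25, f(2) = -1, f(2.5) = -4.75, f(3) = -10.
Sum = Σ Δu_i · f(u_i).
Sum = -13.046875.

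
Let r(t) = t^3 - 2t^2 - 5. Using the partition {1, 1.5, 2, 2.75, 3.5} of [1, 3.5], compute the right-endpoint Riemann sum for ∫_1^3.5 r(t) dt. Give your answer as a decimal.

Subinterval widths: 0.5, 0.5, 0.75, 0.75.
Right endpoints: 1.5, 2, 2.75, 3.5.
r(1.5) = -6.125, r(2) = -5, r(2.75) = 0.671875, r(3.5) = 13.375.
Sum = Σ Δt_i · r(t_i).
Sum = 4.97265625.

4.97265625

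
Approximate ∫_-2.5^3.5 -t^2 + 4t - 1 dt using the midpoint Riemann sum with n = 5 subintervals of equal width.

-12.78

Δt = (3.5 − (-2.5))/5 = 1.2.
Midpoints: -1.9, -0.7, 0.5, 1.7, 2.9.
f(-1.9) = -12.21, f(-0.7) = -4.29, f(0.5) = 0.75, f(1.7) = 2.91, f(2.9) = 2.19.
Sum = Δt · [f(-1.9) + f(-0.7) + f(0.5) + f(1.7) + f(2.9)].
Sum = -12.78.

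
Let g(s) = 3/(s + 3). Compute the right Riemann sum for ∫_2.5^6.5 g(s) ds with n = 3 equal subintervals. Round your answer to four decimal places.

Δs = (6.5 − 2.5)/3 = 4/3.
Right endpoints: 23/6, 31/6, 6.5.
g(23/6) = 18/41, g(31/6) = 18/49, g(6.5) = 6/19.
Sum = Δs · [g(23/6) + g(31/6) + g(6.5)].
Sum ≈ 1.4962.

1.4962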